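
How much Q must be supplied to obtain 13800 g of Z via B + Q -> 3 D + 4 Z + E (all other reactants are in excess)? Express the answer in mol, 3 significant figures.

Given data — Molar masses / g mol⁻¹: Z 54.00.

63.9 mol

n(Z) = 13800 / 54.00 = 255.6 mol
n(Q) = (1/4) × 255.6 = 63.90 mol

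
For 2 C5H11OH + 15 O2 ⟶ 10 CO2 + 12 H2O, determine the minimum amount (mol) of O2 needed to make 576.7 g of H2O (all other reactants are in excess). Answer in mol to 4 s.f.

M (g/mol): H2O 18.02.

40.00 mol

n(H2O) = 576.7 / 18.02 = 32.00 mol
n(O2) = (15/12) × 32.00 = 40.00 mol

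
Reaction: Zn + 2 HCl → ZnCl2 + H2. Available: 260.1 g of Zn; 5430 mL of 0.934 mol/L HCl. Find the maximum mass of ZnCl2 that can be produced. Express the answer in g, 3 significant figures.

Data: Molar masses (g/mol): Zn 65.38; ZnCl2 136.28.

346 g

n(Zn) = 260.1 / 65.38 = 3.978 mol
n(HCl) = 0.934 × 5430/1000 = 5.072 mol
n/ν → Zn: 3.978, HCl: 2.536; HCl is limiting.
n(ZnCl2) = (1/2) × 5.072 = 2.536 mol
mass = 2.536 × 136.28 = 345.6 g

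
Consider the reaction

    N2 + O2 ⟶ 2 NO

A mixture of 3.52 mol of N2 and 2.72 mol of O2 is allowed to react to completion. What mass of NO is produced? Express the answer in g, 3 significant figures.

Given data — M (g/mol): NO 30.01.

163 g

n(N2) = 3.520 mol
n(O2) = 2.720 mol
n/ν for N2 = 3.520/1 = 3.520
n/ν for O2 = 2.720/1 = 2.720
Smallest n/ν is O2 → limiting reagent.
n(NO) = (2/1) × 2.720 = 5.440 mol
mass = 5.440 × 30.01 = 163.3 g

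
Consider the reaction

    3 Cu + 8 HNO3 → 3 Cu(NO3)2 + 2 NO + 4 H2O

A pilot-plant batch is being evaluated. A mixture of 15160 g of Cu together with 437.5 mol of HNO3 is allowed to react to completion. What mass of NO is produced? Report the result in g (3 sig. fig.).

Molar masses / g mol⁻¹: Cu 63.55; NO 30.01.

n(Cu) = 15160 / 63.55 = 238.6 mol
n(HNO3) = 437.5 mol
n/ν for Cu = 238.6/3 = 79.53
n/ν for HNO3 = 437.5/8 = 54.69
Smallest n/ν is HNO3 → limiting reagent.
n(NO) = (2/8) × 437.5 = 109.4 mol
mass = 109.4 × 30.01 = 3283 g

3280 g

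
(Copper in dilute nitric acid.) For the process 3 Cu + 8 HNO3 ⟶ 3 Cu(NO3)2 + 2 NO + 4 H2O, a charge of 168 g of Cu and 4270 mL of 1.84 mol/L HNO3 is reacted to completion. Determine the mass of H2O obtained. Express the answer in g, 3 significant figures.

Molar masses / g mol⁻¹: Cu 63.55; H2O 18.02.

63.5 g

n(Cu) = 168.0 / 63.55 = 2.644 mol
n(HNO3) = 1.84 × 4270/1000 = 7.857 mol
n/ν for Cu = 2.644/3 = 0.8813
n/ν for HNO3 = 7.857/8 = 0.9821
Smallest n/ν is Cu → limiting reagent.
n(H2O) = (4/3) × 2.644 = 3.525 mol
mass = 3.525 × 18.02 = 63.52 g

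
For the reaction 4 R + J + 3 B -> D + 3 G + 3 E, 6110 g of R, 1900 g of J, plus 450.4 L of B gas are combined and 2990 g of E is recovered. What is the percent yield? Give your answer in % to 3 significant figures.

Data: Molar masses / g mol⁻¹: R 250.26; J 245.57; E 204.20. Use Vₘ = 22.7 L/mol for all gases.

n(R) = 6110 / 250.26 = 24.41 mol
n(J) = 1900 / 245.57 = 7.737 mol
n(B) = 450.4 / 22.7 = 19.84 mol
n/ν for R = 24.41/4 = 6.103
n/ν for J = 7.737/1 = 7.737
n/ν for B = 19.84/3 = 6.613
Smallest n/ν is R → limiting reagent.
theoretical n(E) = (3/4) × 24.41 = 18.31 mol → 3739 g
% yield = 2990 / 3739 × 100 = 79.97 %

80.0 %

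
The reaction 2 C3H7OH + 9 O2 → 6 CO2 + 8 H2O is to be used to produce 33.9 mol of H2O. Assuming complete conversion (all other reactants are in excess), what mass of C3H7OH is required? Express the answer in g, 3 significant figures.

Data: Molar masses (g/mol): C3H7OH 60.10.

n(H2O) = 33.90 mol
n(C3H7OH) = (2/8) × 33.90 = 8.475 mol
mass = 8.475 × 60.10 = 509.3 g

509 g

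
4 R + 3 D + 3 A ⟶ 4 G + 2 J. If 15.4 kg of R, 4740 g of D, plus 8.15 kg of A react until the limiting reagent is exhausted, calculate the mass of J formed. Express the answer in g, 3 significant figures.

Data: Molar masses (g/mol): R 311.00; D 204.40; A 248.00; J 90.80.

n(R) = 15.40×1000 / 311.00 = 49.52 mol
n(D) = 4740 / 204.40 = 23.19 mol
n(A) = 8.150×1000 / 248.00 = 32.86 mol
n/ν for R = 49.52/4 = 12.38
n/ν for D = 23.19/3 = 7.730
n/ν for A = 32.86/3 = 10.95
Smallest n/ν is D → limiting reagent.
n(J) = (2/3) × 23.19 = 15.46 mol
mass = 15.46 × 90.80 = 1404 g

1400 g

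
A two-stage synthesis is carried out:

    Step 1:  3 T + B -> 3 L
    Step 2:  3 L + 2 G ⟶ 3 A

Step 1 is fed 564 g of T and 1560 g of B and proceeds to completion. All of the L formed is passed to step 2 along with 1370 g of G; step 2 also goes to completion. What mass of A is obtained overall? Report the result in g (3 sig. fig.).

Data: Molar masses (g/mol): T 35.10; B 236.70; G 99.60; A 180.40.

Step 1:
n(T) = 564.0 / 35.10 = 16.07 mol
n(B) = 1560 / 236.70 = 6.591 mol
n/ν for T = 16.07/3 = 5.357
n/ν for B = 6.591/1 = 6.591
Smallest n/ν is T → limiting reagent.
n(L) produced = (3/3) × 16.07 = 16.07 mol
Step 2:
n(L) available = 16.07 mol
n(G) = 1370 / 99.60 = 13.76 mol
n/ν for L = 16.07/3 = 5.357
n/ν for G = 13.76/2 = 6.880
Smallest n/ν is L → limiting reagent.
n(A) = (3/3) × 16.07 = 16.07 mol
mass = 16.07 × 180.40 = 2899 g

2900 g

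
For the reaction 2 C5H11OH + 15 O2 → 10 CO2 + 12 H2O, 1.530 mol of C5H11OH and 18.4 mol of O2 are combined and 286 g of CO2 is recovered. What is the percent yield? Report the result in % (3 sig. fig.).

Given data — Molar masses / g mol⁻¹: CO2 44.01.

n(C5H11OH) = 1.530 mol
n(O2) = 18.40 mol
n/ν → C5H11OH: 0.7650, O2: 1.227; C5H11OH is limiting.
theoretical n(CO2) = (10/2) × 1.530 = 7.650 mol → 336.7 g
% yield = 286 / 336.7 × 100 = 84.94 %

84.9 %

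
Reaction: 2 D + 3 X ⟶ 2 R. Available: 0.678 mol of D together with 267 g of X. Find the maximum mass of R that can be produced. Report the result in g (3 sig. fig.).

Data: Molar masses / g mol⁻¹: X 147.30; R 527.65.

358 g

n(D) = 0.6780 mol
n(X) = 267.0 / 147.30 = 1.813 mol
n/ν for D = 0.6780/2 = 0.3390
n/ν for X = 1.813/3 = 0.6043
Smallest n/ν is D → limiting reagent.
n(R) = (2/2) × 0.6780 = 0.6780 mol
mass = 0.6780 × 527.65 = 357.7 g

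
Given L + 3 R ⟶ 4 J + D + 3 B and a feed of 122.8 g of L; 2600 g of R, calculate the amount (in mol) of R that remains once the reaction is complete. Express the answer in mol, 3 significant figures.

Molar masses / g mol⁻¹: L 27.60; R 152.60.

n(L) = 122.8 / 27.60 = 4.449 mol
n(R) = 2600 / 152.60 = 17.04 mol
n/ν for L = 4.449/1 = 4.449
n/ν for R = 17.04/3 = 5.680
Smallest n/ν is L → limiting reagent.
R consumed = (3/1) × 4.449 = 13.35 mol
R remaining = 17.04 − 13.35 = 3.690 mol

3.69 mol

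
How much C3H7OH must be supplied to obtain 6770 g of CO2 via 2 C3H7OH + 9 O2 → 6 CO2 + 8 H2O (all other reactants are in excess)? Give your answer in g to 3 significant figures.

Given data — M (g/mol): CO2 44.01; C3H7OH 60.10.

n(CO2) = 6770 / 44.01 = 153.8 mol
n(C3H7OH) = (2/6) × 153.8 = 51.27 mol
mass = 51.27 × 60.10 = 3081 g

3080 g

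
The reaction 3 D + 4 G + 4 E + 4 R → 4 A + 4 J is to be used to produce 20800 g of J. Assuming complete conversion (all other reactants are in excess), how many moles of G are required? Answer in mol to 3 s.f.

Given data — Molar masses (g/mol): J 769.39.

n(J) = 20800 / 769.39 = 27.03 mol
n(G) = (4/4) × 27.03 = 27.03 mol

27.0 mol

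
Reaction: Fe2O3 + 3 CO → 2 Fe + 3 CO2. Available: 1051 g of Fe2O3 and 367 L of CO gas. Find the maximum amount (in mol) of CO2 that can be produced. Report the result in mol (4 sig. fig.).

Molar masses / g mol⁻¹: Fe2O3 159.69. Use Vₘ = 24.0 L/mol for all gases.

n(Fe2O3) = 1051 / 159.69 = 6.582 mol
n(CO) = 367.0 / 24.0 = 15.29 mol
n/ν for Fe2O3 = 6.582/1 = 6.582
n/ν for CO = 15.29/3 = 5.097
Smallest n/ν is CO → limiting reagent.
n(CO2) = (3/3) × 15.29 = 15.29 mol

15.29 mol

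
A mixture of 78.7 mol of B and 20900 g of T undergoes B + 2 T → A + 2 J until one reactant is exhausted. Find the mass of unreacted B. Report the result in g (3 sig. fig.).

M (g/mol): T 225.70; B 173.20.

n(B) = 78.70 mol
n(T) = 20900 / 225.70 = 92.60 mol
n/ν → B: 78.70, T: 46.30; T is limiting.
B consumed = (1/2) × 92.60 = 46.30 mol
B remaining = 78.70 − 46.30 = 32.40 mol
mass = 32.40 × 173.20 = 5612 g

5610 g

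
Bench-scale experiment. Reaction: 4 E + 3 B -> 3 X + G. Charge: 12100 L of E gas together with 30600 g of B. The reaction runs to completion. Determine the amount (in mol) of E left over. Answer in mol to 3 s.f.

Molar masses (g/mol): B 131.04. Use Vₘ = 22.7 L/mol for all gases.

n(E) = 12100 / 22.7 = 533.0 mol
n(B) = 30600 / 131.04 = 233.5 mol
n/ν for E = 533.0/4 = 133.3
n/ν for B = 233.5/3 = 77.83
Smallest n/ν is B → limiting reagent.
E consumed = (4/3) × 233.5 = 311.3 mol
E remaining = 533.0 − 311.3 = 221.7 mol

222 mol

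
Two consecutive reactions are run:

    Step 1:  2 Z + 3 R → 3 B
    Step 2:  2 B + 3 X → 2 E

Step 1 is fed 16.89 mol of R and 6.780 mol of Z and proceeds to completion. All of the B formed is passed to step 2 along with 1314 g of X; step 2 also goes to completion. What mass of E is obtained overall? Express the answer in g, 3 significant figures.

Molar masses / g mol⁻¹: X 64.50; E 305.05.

Step 1:
n(R) = 16.89 mol
n(Z) = 6.780 mol
n/ν → R: 5.630, Z: 3.390; Z is limiting.
n(B) produced = (3/2) × 6.780 = 10.17 mol
Step 2:
n(B) available = 10.17 mol
n(X) = 1314 / 64.50 = 20.37 mol
n/ν → B: 5.085, X: 6.790; B is limiting.
n(E) = (2/2) × 10.17 = 10.17 mol
mass = 10.17 × 305.05 = 3102 g

3100 g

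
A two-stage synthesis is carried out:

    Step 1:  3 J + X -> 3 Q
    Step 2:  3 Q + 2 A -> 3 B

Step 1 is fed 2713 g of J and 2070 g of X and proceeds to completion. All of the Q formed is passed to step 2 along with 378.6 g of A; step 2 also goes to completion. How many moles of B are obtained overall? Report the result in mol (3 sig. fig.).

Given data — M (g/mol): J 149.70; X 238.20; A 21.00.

18.1 mol

Step 1:
n(J) = 2713 / 149.70 = 18.12 mol
n(X) = 2070 / 238.20 = 8.690 mol
n/ν for J = 18.12/3 = 6.040
n/ν for X = 8.690/1 = 8.690
Smallest n/ν is J → limiting reagent.
n(Q) produced = (3/3) × 18.12 = 18.12 mol
Step 2:
n(Q) available = 18.12 mol
n(A) = 378.6 / 21.00 = 18.03 mol
n/ν for Q = 18.12/3 = 6.040
n/ν for A = 18.03/2 = 9.015
Smallest n/ν is Q → limiting reagent.
n(B) = (3/3) × 18.12 = 18.12 mol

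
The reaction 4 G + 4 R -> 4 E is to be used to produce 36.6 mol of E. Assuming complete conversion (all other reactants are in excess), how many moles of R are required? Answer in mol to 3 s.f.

36.6 mol

n(E) = 36.60 mol
n(R) = (4/4) × 36.60 = 36.60 mol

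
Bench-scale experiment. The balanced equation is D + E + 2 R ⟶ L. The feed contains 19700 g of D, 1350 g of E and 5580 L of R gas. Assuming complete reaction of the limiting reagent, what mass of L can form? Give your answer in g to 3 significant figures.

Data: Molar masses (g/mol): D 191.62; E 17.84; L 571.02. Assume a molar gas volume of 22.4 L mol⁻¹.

43200 g

n(D) = 19700 / 191.62 = 102.8 mol
n(E) = 1350 / 17.84 = 75.67 mol
n(R) = 5580 / 22.4 = 249.1 mol
n/ν → D: 102.8, E: 75.67, R: 124.6; E is limiting.
n(L) = (1/1) × 75.67 = 75.67 mol
mass = 75.67 × 571.02 = 43210 g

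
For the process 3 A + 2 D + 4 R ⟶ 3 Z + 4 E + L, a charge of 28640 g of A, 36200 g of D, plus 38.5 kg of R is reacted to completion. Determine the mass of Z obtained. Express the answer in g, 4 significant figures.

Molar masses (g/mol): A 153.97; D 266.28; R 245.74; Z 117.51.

13810 g

n(A) = 28640 / 153.97 = 186.0 mol
n(D) = 36200 / 266.28 = 135.9 mol
n(R) = 38.50×1000 / 245.74 = 156.7 mol
n/ν for A = 186.0/3 = 62.00
n/ν for D = 135.9/2 = 67.95
n/ν for R = 156.7/4 = 39.18
Smallest n/ν is R → limiting reagent.
n(Z) = (3/4) × 156.7 = 117.5 mol
mass = 117.5 × 117.51 = 13810 g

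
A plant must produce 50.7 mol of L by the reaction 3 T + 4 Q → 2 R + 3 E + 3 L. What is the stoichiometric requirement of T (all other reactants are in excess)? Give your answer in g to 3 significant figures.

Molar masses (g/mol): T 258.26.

13100 g

n(L) = 50.70 mol
n(T) = (3/3) × 50.70 = 50.70 mol
mass = 50.70 × 258.26 = 13090 g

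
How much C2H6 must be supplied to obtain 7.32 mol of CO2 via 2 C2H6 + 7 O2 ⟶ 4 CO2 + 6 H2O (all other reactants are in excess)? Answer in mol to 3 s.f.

n(CO2) = 7.320 mol
n(C2H6) = (2/4) × 7.320 = 3.660 mol

3.66 mol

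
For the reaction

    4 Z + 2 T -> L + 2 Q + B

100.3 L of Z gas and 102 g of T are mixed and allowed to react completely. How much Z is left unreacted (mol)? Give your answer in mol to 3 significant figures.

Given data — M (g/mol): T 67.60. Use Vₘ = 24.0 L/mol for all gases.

n(Z) = 100.3 / 24.0 = 4.179 mol
n(T) = 102.0 / 67.60 = 1.509 mol
n/ν for Z = 4.179/4 = 1.045
n/ν for T = 1.509/2 = 0.7545
Smallest n/ν is T → limiting reagent.
Z consumed = (4/2) × 1.509 = 3.018 mol
Z remaining = 4.179 − 3.018 = 1.161 mol

1.16 mol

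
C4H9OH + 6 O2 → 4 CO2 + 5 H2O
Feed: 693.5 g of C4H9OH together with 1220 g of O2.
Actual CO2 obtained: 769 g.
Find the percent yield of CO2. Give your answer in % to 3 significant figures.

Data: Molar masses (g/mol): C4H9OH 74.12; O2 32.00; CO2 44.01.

n(C4H9OH) = 693.5 / 74.12 = 9.356 mol
n(O2) = 1220 / 32.00 = 38.13 mol
n/ν for C4H9OH = 9.356/1 = 9.356
n/ν for O2 = 38.13/6 = 6.355
Smallest n/ν is O2 → limiting reagent.
theoretical n(CO2) = (4/6) × 38.13 = 25.42 mol → 1119 g
% yield = 769 / 1119 × 100 = 68.72 %

68.7 %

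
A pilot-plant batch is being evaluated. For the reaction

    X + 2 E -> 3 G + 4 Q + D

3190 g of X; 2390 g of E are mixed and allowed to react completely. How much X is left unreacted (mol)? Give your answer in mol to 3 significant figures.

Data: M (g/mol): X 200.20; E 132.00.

n(X) = 3190 / 200.20 = 15.93 mol
n(E) = 2390 / 132.00 = 18.11 mol
n/ν → X: 15.93, E: 9.055; E is limiting.
X consumed = (1/2) × 18.11 = 9.055 mol
X remaining = 15.93 − 9.055 = 6.875 mol

6.88 mol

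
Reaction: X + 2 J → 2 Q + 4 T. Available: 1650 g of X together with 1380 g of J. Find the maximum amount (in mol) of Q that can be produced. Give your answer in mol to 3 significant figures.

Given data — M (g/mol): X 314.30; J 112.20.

10.5 mol

n(X) = 1650 / 314.30 = 5.250 mol
n(J) = 1380 / 112.20 = 12.30 mol
n/ν for X = 5.250/1 = 5.250
n/ν for J = 12.30/2 = 6.150
Smallest n/ν is X → limiting reagent.
n(Q) = (2/1) × 5.250 = 10.50 mol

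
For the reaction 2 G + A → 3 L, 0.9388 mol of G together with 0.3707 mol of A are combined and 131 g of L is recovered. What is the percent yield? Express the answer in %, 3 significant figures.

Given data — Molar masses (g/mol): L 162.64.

72.4 %

n(G) = 0.9388 mol
n(A) = 0.3707 mol
n/ν for G = 0.9388/2 = 0.4694
n/ν for A = 0.3707/1 = 0.3707
Smallest n/ν is A → limiting reagent.
theoretical n(L) = (3/1) × 0.3707 = 1.112 mol → 180.9 g
% yield = 131 / 180.9 × 100 = 72.42 %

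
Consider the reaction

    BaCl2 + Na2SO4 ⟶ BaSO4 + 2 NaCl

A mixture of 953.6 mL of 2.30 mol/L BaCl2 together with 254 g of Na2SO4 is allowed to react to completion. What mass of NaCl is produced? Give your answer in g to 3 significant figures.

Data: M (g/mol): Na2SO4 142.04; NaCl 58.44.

209 g

n(BaCl2) = 2.30 × 953.6/1000 = 2.193 mol
n(Na2SO4) = 254.0 / 142.04 = 1.788 mol
n/ν for BaCl2 = 2.193/1 = 2.193
n/ν for Na2SO4 = 1.788/1 = 1.788
Smallest n/ν is Na2SO4 → limiting reagent.
n(NaCl) = (2/1) × 1.788 = 3.576 mol
mass = 3.576 × 58.44 = 209.0 g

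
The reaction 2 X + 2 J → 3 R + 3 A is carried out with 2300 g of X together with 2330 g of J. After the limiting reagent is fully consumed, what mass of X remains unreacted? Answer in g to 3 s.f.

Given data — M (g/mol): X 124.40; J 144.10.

289 g

n(X) = 2300 / 124.40 = 18.49 mol
n(J) = 2330 / 144.10 = 16.17 mol
n/ν for X = 18.49/2 = 9.245
n/ν for J = 16.17/2 = 8.085
Smallest n/ν is J → limiting reagent.
X consumed = (2/2) × 16.17 = 16.17 mol
X remaining = 18.49 − 16.17 = 2.320 mol
mass = 2.320 × 124.40 = 288.6 g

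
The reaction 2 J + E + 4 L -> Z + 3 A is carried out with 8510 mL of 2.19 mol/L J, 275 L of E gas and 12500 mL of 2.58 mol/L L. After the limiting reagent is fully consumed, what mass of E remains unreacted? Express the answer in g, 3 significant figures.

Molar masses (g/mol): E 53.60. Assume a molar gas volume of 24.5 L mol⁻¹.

n(J) = 2.19 × 8510/1000 = 18.64 mol
n(E) = 275.0 / 24.5 = 11.22 mol
n(L) = 2.58 × 12500/1000 = 32.25 mol
n/ν → J: 9.320, E: 11.22, L: 8.063; L is limiting.
E consumed = (1/4) × 32.25 = 8.063 mol
E remaining = 11.22 − 8.063 = 3.157 mol
mass = 3.157 × 53.60 = 169.2 g

169 g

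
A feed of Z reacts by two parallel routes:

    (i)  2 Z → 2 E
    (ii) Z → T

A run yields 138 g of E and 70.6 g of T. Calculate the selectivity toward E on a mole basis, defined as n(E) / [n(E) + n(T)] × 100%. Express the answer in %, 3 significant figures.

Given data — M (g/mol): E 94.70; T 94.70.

n(E) = 138 / 94.70 = 1.457 mol
n(T) = 70.6 / 94.70 = 0.7455 mol
selectivity = 1.457/(1.457+0.7455) × 100 = 66.15 %

66.2 %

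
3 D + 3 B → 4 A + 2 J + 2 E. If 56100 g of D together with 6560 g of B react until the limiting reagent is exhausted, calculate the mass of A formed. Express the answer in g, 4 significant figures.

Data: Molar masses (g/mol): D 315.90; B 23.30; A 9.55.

2261 g

n(D) = 56100 / 315.90 = 177.6 mol
n(B) = 6560 / 23.30 = 281.5 mol
n/ν for D = 177.6/3 = 59.20
n/ν for B = 281.5/3 = 93.83
Smallest n/ν is D → limiting reagent.
n(A) = (4/3) × 177.6 = 236.8 mol
mass = 236.8 × 9.55 = 2261 g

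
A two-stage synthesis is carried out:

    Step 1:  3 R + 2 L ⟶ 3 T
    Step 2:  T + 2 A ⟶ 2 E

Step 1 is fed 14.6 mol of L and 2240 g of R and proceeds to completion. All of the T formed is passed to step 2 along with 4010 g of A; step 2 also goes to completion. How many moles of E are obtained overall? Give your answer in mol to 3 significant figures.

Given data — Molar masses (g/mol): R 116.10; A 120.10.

33.4 mol

Step 1:
n(L) = 14.60 mol
n(R) = 2240 / 116.10 = 19.29 mol
n/ν for L = 14.60/2 = 7.300
n/ν for R = 19.29/3 = 6.430
Smallest n/ν is R → limiting reagent.
n(T) produced = (3/3) × 19.29 = 19.29 mol
Step 2:
n(T) available = 19.29 mol
n(A) = 4010 / 120.10 = 33.39 mol
n/ν for T = 19.29/1 = 19.29
n/ν for A = 33.39/2 = 16.70
Smallest n/ν is A → limiting reagent.
n(E) = (2/2) × 33.39 = 33.39 mol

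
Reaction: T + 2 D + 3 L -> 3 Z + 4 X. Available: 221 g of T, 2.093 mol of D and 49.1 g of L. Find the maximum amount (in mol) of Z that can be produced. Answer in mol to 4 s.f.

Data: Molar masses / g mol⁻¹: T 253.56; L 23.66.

n(T) = 221.0 / 253.56 = 0.8716 mol
n(D) = 2.093 mol
n(L) = 49.10 / 23.66 = 2.075 mol
n/ν for T = 0.8716/1 = 0.8716
n/ν for D = 2.093/2 = 1.047
n/ν for L = 2.075/3 = 0.6917
Smallest n/ν is L → limiting reagent.
n(Z) = (3/3) × 2.075 = 2.075 mol

2.075 mol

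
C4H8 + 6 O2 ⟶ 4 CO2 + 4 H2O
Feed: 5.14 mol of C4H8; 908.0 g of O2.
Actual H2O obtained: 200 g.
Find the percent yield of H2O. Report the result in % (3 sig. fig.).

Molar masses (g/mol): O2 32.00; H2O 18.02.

58.7 %

n(C4H8) = 5.140 mol
n(O2) = 908.0 / 32.00 = 28.38 mol
n/ν → C4H8: 5.140, O2: 4.730; O2 is limiting.
theoretical n(H2O) = (4/6) × 28.38 = 18.92 mol → 340.9 g
% yield = 200 / 340.9 × 100 = 58.67 %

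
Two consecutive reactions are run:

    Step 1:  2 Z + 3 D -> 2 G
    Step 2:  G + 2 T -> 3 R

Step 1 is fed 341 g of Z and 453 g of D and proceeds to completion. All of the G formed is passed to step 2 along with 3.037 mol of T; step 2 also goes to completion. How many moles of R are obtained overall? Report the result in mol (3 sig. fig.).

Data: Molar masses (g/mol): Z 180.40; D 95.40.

4.56 mol

Step 1:
n(Z) = 341.0 / 180.40 = 1.890 mol
n(D) = 453.0 / 95.40 = 4.748 mol
n/ν for Z = 1.890/2 = 0.9450
n/ν for D = 4.748/3 = 1.583
Smallest n/ν is Z → limiting reagent.
n(G) produced = (2/2) × 1.890 = 1.890 mol
Step 2:
n(G) available = 1.890 mol
n(T) = 3.037 mol
n/ν for G = 1.890/1 = 1.890
n/ν for T = 3.037/2 = 1.519
Smallest n/ν is T → limiting reagent.
n(R) = (3/2) × 3.037 = 4.556 mol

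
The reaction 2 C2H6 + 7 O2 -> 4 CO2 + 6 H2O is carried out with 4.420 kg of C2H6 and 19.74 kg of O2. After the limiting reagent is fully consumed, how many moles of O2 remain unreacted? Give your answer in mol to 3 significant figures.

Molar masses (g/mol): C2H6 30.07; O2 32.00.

102 mol

n(C2H6) = 4.420×1000 / 30.07 = 147.0 mol
n(O2) = 19.74×1000 / 32.00 = 616.9 mol
n/ν for C2H6 = 147.0/2 = 73.50
n/ν for O2 = 616.9/7 = 88.13
Smallest n/ν is C2H6 → limiting reagent.
O2 consumed = (7/2) × 147.0 = 514.5 mol
O2 remaining = 616.9 − 514.5 = 102.4 mol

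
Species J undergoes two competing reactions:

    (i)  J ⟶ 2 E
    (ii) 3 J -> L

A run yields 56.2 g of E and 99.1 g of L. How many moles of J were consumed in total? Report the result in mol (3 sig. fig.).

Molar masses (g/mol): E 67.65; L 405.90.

n(E) = 56.2 / 67.65 = 0.8307 mol
n(L) = 99.1 / 405.90 = 0.2441 mol
n(J) via (i) = (1/2)×0.8307 = 0.4154 mol
n(J) via (ii) = (3/1)×0.2441 = 0.7323 mol
total n(J) = 0.4154 + 0.7323 = 1.148 mol

1.15 mol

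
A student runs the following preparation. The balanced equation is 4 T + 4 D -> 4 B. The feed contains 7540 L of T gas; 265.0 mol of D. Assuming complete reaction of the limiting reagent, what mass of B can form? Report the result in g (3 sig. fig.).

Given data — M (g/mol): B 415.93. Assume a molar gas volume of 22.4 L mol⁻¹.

n(T) = 7540 / 22.4 = 336.6 mol
n(D) = 265.0 mol
n/ν → T: 84.15, D: 66.25; D is limiting.
n(B) = (4/4) × 265.0 = 265.0 mol
mass = 265.0 × 415.93 = 110200 g

110000 g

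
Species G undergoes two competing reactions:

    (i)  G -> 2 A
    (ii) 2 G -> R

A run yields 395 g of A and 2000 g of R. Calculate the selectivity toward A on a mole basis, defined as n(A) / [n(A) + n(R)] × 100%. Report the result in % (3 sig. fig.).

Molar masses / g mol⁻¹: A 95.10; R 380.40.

n(A) = 395 / 95.10 = 4.154 mol
n(R) = 2000 / 380.40 = 5.258 mol
selectivity = 4.154/(4.154+5.258) × 100 = 44.14 %

44.1 %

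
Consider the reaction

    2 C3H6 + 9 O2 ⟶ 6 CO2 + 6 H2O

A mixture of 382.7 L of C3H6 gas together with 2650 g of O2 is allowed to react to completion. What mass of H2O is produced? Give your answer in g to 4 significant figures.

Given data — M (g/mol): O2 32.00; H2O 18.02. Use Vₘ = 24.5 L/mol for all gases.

844.4 g

n(C3H6) = 382.7 / 24.5 = 15.62 mol
n(O2) = 2650 / 32.00 = 82.81 mol
n/ν for C3H6 = 15.62/2 = 7.810
n/ν for O2 = 82.81/9 = 9.201
Smallest n/ν is C3H6 → limiting reagent.
n(H2O) = (6/2) × 15.62 = 46.86 mol
mass = 46.86 × 18.02 = 844.4 g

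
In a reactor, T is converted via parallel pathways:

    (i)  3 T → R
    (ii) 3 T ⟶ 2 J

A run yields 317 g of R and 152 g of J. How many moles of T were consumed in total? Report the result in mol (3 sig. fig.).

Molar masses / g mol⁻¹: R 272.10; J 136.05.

n(R) = 317 / 272.10 = 1.165 mol
n(J) = 152 / 136.05 = 1.117 mol
n(T) via (i) = (3/1)×1.165 = 3.495 mol
n(T) via (ii) = (3/2)×1.117 = 1.676 mol
total n(T) = 3.495 + 1.676 = 5.171 mol

5.17 mol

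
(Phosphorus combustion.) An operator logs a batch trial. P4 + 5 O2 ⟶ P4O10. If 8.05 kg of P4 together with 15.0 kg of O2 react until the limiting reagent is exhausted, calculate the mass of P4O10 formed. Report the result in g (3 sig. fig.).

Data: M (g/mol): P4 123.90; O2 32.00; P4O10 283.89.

n(P4) = 8.050×1000 / 123.90 = 64.97 mol
n(O2) = 15.00×1000 / 32.00 = 468.8 mol
n/ν → P4: 64.97, O2: 93.76; P4 is limiting.
n(P4O10) = (1/1) × 64.97 = 64.97 mol
mass = 64.97 × 283.89 = 18440 g

18400 g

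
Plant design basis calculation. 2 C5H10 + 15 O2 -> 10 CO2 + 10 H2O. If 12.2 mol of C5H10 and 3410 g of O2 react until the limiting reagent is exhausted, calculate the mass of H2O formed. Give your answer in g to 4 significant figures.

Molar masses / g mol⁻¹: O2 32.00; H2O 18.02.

1099 g

n(C5H10) = 12.20 mol
n(O2) = 3410 / 32.00 = 106.6 mol
n/ν for C5H10 = 12.20/2 = 6.100
n/ν for O2 = 106.6/15 = 7.107
Smallest n/ν is C5H10 → limiting reagent.
n(H2O) = (10/2) × 12.20 = 61.00 mol
mass = 61.00 × 18.02 = 1099 g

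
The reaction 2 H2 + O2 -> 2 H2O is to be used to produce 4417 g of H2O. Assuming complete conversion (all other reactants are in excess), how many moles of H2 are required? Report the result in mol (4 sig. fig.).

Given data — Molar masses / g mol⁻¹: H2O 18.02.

n(H2O) = 4417 / 18.02 = 245.1 mol
n(H2) = (2/2) × 245.1 = 245.1 mol

245.1 mol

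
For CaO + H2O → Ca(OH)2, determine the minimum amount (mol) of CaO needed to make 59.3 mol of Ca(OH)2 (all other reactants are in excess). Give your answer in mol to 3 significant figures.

59.3 mol

n(Ca(OH)2) = 59.30 mol
n(CaO) = (1/1) × 59.30 = 59.30 mol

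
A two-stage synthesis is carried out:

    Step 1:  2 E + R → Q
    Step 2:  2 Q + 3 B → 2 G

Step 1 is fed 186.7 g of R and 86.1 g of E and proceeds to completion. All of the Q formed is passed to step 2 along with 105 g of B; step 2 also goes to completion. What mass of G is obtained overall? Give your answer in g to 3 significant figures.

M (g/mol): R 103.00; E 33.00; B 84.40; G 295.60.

245 g

Step 1:
n(R) = 186.7 / 103.00 = 1.813 mol
n(E) = 86.10 / 33.00 = 2.609 mol
n/ν for R = 1.813/1 = 1.813
n/ν for E = 2.609/2 = 1.305
Smallest n/ν is E → limiting reagent.
n(Q) produced = (1/2) × 2.609 = 1.305 mol
Step 2:
n(Q) available = 1.305 mol
n(B) = 105.0 / 84.40 = 1.244 mol
n/ν for Q = 1.305/2 = 0.6525
n/ν for B = 1.244/3 = 0.4147
Smallest n/ν is B → limiting reagent.
n(G) = (2/3) × 1.244 = 0.8293 mol
mass = 0.8293 × 295.60 = 245.1 g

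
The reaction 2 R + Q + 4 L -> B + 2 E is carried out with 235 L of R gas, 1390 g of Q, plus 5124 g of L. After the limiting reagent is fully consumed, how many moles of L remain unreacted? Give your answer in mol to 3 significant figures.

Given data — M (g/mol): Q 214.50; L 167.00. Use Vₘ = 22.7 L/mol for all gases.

n(R) = 235.0 / 22.7 = 10.35 mol
n(Q) = 1390 / 214.50 = 6.480 mol
n(L) = 5124 / 167.00 = 30.68 mol
n/ν for R = 10.35/2 = 5.175
n/ν for Q = 6.480/1 = 6.480
n/ν for L = 30.68/4 = 7.670
Smallest n/ν is R → limiting reagent.
L consumed = (4/2) × 10.35 = 20.70 mol
L remaining = 30.68 − 20.70 = 9.980 mol

9.98 mol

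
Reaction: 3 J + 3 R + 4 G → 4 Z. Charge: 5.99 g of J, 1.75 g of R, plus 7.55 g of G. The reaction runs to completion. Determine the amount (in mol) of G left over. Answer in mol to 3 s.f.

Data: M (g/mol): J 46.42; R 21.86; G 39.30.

0.0854 mol

n(J) = 5.990 / 46.42 = 0.1290 mol
n(R) = 1.750 / 21.86 = 0.08005 mol
n(G) = 7.550 / 39.30 = 0.1921 mol
n/ν → J: 0.04300, R: 0.02668, G: 0.04803; R is limiting.
G consumed = (4/3) × 0.08005 = 0.1067 mol
G remaining = 0.1921 − 0.1067 = 0.08540 mol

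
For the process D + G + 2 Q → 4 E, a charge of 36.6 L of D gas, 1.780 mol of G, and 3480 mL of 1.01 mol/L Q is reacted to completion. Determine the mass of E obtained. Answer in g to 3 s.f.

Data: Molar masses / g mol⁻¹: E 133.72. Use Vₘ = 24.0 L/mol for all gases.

n(D) = 36.60 / 24.0 = 1.525 mol
n(G) = 1.780 mol
n(Q) = 1.01 × 3480/1000 = 3.515 mol
n/ν for D = 1.525/1 = 1.525
n/ν for G = 1.780/1 = 1.780
n/ν for Q = 3.515/2 = 1.758
Smallest n/ν is D → limiting reagent.
n(E) = (4/1) × 1.525 = 6.100 mol
mass = 6.100 × 133.72 = 815.7 g

816 g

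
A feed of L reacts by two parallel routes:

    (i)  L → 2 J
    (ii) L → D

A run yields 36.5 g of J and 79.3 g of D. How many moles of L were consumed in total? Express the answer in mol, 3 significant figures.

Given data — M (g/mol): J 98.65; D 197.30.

n(J) = 36.5 / 98.65 = 0.3700 mol
n(D) = 79.3 / 197.30 = 0.4019 mol
n(L) via (i) = (1/2)×0.3700 = 0.1850 mol
n(L) via (ii) = (1/1)×0.4019 = 0.4019 mol
total n(L) = 0.1850 + 0.4019 = 0.5869 mol

0.587 mol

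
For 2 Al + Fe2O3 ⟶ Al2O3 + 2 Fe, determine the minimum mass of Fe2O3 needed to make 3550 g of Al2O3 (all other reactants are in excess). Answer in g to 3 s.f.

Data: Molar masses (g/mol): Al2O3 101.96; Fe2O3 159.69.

5560 g

n(Al2O3) = 3550 / 101.96 = 34.82 mol
n(Fe2O3) = (1/1) × 34.82 = 34.82 mol
mass = 34.82 × 159.69 = 5560 g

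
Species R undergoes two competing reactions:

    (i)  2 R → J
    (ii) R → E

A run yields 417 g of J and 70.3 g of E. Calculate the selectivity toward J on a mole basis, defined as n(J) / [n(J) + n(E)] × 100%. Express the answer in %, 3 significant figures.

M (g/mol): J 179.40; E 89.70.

74.8 %

n(J) = 417 / 179.40 = 2.324 mol
n(E) = 70.3 / 89.70 = 0.7837 mol
selectivity = 2.324/(2.324+0.7837) × 100 = 74.78 %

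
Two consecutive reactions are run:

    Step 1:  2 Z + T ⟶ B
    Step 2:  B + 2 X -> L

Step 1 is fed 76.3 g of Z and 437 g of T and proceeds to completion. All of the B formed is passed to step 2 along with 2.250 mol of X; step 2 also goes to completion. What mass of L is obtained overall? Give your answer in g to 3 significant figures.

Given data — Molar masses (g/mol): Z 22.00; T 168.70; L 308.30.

Step 1:
n(Z) = 76.30 / 22.00 = 3.468 mol
n(T) = 437.0 / 168.70 = 2.590 mol
n/ν for Z = 3.468/2 = 1.734
n/ν for T = 2.590/1 = 2.590
Smallest n/ν is Z → limiting reagent.
n(B) produced = (1/2) × 3.468 = 1.734 mol
Step 2:
n(B) available = 1.734 mol
n(X) = 2.250 mol
n/ν for B = 1.734/1 = 1.734
n/ν for X = 2.250/2 = 1.125
Smallest n/ν is X → limiting reagent.
n(L) = (1/2) × 2.250 = 1.125 mol
mass = 1.125 × 308.30 = 346.8 g

347 g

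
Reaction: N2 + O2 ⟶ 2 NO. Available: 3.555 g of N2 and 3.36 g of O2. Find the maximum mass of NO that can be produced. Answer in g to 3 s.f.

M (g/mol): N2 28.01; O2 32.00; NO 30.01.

6.30 g

n(N2) = 3.555 / 28.01 = 0.1269 mol
n(O2) = 3.360 / 32.00 = 0.1050 mol
n/ν for N2 = 0.1269/1 = 0.1269
n/ν for O2 = 0.1050/1 = 0.1050
Smallest n/ν is O2 → limiting reagent.
n(NO) = (2/1) × 0.1050 = 0.2100 mol
mass = 0.2100 × 30.01 = 6.302 g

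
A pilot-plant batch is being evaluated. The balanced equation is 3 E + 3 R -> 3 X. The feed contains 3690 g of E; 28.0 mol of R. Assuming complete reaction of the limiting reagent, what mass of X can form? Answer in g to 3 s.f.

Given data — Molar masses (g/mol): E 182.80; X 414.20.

n(E) = 3690 / 182.80 = 20.19 mol
n(R) = 28.00 mol
n/ν for E = 20.19/3 = 6.730
n/ν for R = 28.00/3 = 9.333
Smallest n/ν is E → limiting reagent.
n(X) = (3/3) × 20.19 = 20.19 mol
mass = 20.19 × 414.20 = 8363 g

8360 g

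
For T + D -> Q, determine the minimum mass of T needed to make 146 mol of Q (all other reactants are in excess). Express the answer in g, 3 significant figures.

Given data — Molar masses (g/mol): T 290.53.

42400 g

n(Q) = 146.0 mol
n(T) = (1/1) × 146.0 = 146.0 mol
mass = 146.0 × 290.53 = 42420 g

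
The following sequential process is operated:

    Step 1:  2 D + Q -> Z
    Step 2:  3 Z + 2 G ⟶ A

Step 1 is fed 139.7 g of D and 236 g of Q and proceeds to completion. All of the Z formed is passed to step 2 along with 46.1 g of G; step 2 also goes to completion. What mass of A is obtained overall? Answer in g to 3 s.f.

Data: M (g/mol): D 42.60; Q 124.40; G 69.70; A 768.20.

Step 1:
n(D) = 139.7 / 42.60 = 3.279 mol
n(Q) = 236.0 / 124.40 = 1.897 mol
n/ν → D: 1.640, Q: 1.897; D is limiting.
n(Z) produced = (1/2) × 3.279 = 1.640 mol
Step 2:
n(Z) available = 1.640 mol
n(G) = 46.10 / 69.70 = 0.6614 mol
n/ν → Z: 0.5467, G: 0.3307; G is limiting.
n(A) = (1/2) × 0.6614 = 0.3307 mol
mass = 0.3307 × 768.20 = 254.0 g

254 g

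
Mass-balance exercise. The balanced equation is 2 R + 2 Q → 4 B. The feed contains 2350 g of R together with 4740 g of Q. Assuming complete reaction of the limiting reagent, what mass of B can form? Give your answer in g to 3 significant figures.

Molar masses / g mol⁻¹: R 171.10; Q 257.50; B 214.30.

n(R) = 2350 / 171.10 = 13.73 mol
n(Q) = 4740 / 257.50 = 18.41 mol
n/ν for R = 13.73/2 = 6.865
n/ν for Q = 18.41/2 = 9.205
Smallest n/ν is R → limiting reagent.
n(B) = (4/2) × 13.73 = 27.46 mol
mass = 27.46 × 214.30 = 5885 g

5890 g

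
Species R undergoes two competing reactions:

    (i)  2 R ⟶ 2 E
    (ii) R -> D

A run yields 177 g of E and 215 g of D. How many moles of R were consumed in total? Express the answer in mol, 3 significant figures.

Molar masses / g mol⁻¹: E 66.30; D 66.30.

n(E) = 177 / 66.30 = 2.670 mol
n(D) = 215 / 66.30 = 3.243 mol
n(R) via (i) = (2/2)×2.670 = 2.670 mol
n(R) via (ii) = (1/1)×3.243 = 3.243 mol
total n(R) = 2.670 + 3.243 = 5.913 mol

5.91 mol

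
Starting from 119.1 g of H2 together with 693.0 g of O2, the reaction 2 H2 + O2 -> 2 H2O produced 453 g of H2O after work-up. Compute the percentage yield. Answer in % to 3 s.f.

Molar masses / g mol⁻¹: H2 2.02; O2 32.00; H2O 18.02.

n(H2) = 119.1 / 2.02 = 58.96 mol
n(O2) = 693.0 / 32.00 = 21.66 mol
n/ν → H2: 29.48, O2: 21.66; O2 is limiting.
theoretical n(H2O) = (2/1) × 21.66 = 43.32 mol → 780.6 g
% yield = 453 / 780.6 × 100 = 58.03 %

58.0 %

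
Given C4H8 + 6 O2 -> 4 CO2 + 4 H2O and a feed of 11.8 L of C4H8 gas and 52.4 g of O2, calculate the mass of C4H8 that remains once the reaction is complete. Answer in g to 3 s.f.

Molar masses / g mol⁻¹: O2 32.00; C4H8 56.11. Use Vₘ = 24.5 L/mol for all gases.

11.7 g

n(C4H8) = 11.80 / 24.5 = 0.4816 mol
n(O2) = 52.40 / 32.00 = 1.638 mol
n/ν → C4H8: 0.4816, O2: 0.2730; O2 is limiting.
C4H8 consumed = (1/6) × 1.638 = 0.2730 mol
C4H8 remaining = 0.4816 − 0.2730 = 0.2086 mol
mass = 0.2086 × 56.11 = 11.70 g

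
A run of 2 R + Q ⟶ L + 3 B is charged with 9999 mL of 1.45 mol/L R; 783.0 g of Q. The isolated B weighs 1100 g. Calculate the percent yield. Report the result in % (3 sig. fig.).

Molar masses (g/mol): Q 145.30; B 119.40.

57.0 %

n(R) = 1.45 × 9999/1000 = 14.50 mol
n(Q) = 783.0 / 145.30 = 5.389 mol
n/ν for R = 14.50/2 = 7.250
n/ν for Q = 5.389/1 = 5.389
Smallest n/ν is Q → limiting reagent.
theoretical n(B) = (3/1) × 5.389 = 16.17 mol → 1931 g
% yield = 1100 / 1931 × 100 = 56.97 %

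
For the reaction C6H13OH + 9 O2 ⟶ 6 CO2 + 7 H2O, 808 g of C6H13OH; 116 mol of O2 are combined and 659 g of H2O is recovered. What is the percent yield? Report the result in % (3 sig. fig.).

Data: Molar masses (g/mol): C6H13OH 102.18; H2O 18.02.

66.1 %

n(C6H13OH) = 808.0 / 102.18 = 7.908 mol
n(O2) = 116.0 mol
n/ν for C6H13OH = 7.908/1 = 7.908
n/ν for O2 = 116.0/9 = 12.89
Smallest n/ν is C6H13OH → limiting reagent.
theoretical n(H2O) = (7/1) × 7.908 = 55.36 mol → 997.6 g
% yield = 659 / 997.6 × 100 = 66.06 %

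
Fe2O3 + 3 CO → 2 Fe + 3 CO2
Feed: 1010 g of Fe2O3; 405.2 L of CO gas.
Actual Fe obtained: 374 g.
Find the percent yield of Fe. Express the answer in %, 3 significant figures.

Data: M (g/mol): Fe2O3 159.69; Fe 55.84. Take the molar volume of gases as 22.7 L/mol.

56.3 %

n(Fe2O3) = 1010 / 159.69 = 6.325 mol
n(CO) = 405.2 / 22.7 = 17.85 mol
n/ν for Fe2O3 = 6.325/1 = 6.325
n/ν for CO = 17.85/3 = 5.950
Smallest n/ν is CO → limiting reagent.
theoretical n(Fe) = (2/3) × 17.85 = 11.90 mol → 664.5 g
% yield = 374 / 664.5 × 100 = 56.28 %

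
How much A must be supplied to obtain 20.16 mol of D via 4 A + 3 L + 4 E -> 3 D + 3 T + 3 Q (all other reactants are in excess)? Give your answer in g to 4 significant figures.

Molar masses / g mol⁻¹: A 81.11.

n(D) = 20.16 mol
n(A) = (4/3) × 20.16 = 26.88 mol
mass = 26.88 × 81.11 = 2180 g

2180 g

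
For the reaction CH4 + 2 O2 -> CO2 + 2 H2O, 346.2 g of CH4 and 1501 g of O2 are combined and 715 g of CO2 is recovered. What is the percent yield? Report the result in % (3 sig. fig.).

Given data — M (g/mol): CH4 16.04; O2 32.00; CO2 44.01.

n(CH4) = 346.2 / 16.04 = 21.58 mol
n(O2) = 1501 / 32.00 = 46.91 mol
n/ν for CH4 = 21.58/1 = 21.58
n/ν for O2 = 46.91/2 = 23.46
Smallest n/ν is CH4 → limiting reagent.
theoretical n(CO2) = (1/1) × 21.58 = 21.58 mol → 949.7 g
% yield = 715 / 949.7 × 100 = 75.29 %

75.3 %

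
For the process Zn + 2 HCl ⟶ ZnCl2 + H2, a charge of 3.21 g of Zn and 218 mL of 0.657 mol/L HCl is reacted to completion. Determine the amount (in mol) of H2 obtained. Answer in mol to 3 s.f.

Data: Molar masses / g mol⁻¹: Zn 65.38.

n(Zn) = 3.210 / 65.38 = 0.04910 mol
n(HCl) = 0.657 × 218.0/1000 = 0.1432 mol
n/ν for Zn = 0.04910/1 = 0.04910
n/ν for HCl = 0.1432/2 = 0.07160
Smallest n/ν is Zn → limiting reagent.
n(H2) = (1/1) × 0.04910 = 0.04910 mol

0.0491 mol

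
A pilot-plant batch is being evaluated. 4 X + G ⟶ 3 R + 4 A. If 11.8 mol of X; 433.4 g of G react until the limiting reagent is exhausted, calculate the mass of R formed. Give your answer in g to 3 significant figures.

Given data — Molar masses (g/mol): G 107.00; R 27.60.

244 g

n(X) = 11.80 mol
n(G) = 433.4 / 107.00 = 4.050 mol
n/ν for X = 11.80/4 = 2.950
n/ν for G = 4.050/1 = 4.050
Smallest n/ν is X → limiting reagent.
n(R) = (3/4) × 11.80 = 8.850 mol
mass = 8.850 × 27.60 = 244.3 g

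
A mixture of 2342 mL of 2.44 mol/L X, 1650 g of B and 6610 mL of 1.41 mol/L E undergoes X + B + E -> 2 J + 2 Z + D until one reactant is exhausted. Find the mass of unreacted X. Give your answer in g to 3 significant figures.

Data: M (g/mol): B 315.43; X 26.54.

n(X) = 2.44 × 2342/1000 = 5.714 mol
n(B) = 1650 / 315.43 = 5.231 mol
n(E) = 1.41 × 6610/1000 = 9.320 mol
n/ν for X = 5.714/1 = 5.714
n/ν for B = 5.231/1 = 5.231
n/ν for E = 9.320/1 = 9.320
Smallest n/ν is B → limiting reagent.
X consumed = (1/1) × 5.231 = 5.231 mol
X remaining = 5.714 − 5.231 = 0.4830 mol
mass = 0.4830 × 26.54 = 12.82 g

12.8 g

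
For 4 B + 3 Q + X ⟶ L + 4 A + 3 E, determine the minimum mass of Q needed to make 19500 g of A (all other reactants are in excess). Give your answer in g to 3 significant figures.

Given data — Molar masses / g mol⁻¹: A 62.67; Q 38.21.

8920 g

n(A) = 19500 / 62.67 = 311.2 mol
n(Q) = (3/4) × 311.2 = 233.4 mol
mass = 233.4 × 38.21 = 8918 g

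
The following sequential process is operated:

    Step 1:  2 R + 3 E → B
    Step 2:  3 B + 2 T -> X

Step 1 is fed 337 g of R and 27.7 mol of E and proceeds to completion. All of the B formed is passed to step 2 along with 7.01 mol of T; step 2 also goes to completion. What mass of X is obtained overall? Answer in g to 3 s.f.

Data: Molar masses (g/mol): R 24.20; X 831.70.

Step 1:
n(R) = 337.0 / 24.20 = 13.93 mol
n(E) = 27.70 mol
n/ν for R = 13.93/2 = 6.965
n/ν for E = 27.70/3 = 9.233
Smallest n/ν is R → limiting reagent.
n(B) produced = (1/2) × 13.93 = 6.965 mol
Step 2:
n(B) available = 6.965 mol
n(T) = 7.010 mol
n/ν for B = 6.965/3 = 2.322
n/ν for T = 7.010/2 = 3.505
Smallest n/ν is B → limiting reagent.
n(X) = (1/3) × 6.965 = 2.322 mol
mass = 2.322 × 831.70 = 1931 g

1930 g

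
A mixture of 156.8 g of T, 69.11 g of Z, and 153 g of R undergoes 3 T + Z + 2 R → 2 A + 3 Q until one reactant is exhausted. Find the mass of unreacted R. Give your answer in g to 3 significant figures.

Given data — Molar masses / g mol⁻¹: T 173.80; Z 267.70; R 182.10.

n(T) = 156.8 / 173.80 = 0.9022 mol
n(Z) = 69.11 / 267.70 = 0.2582 mol
n(R) = 153.0 / 182.10 = 0.8402 mol
n/ν for T = 0.9022/3 = 0.3007
n/ν for Z = 0.2582/1 = 0.2582
n/ν for R = 0.8402/2 = 0.4201
Smallest n/ν is Z → limiting reagent.
R consumed = (2/1) × 0.2582 = 0.5164 mol
R remaining = 0.8402 − 0.5164 = 0.3238 mol
mass = 0.3238 × 182.10 = 58.96 g

59.0 g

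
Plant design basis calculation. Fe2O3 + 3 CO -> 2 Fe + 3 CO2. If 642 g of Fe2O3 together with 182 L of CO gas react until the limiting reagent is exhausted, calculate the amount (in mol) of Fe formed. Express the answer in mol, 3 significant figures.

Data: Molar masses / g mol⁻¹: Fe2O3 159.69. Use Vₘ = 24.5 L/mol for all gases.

n(Fe2O3) = 642.0 / 159.69 = 4.020 mol
n(CO) = 182.0 / 24.5 = 7.429 mol
n/ν for Fe2O3 = 4.020/1 = 4.020
n/ν for CO = 7.429/3 = 2.476
Smallest n/ν is CO → limiting reagent.
n(Fe) = (2/3) × 7.429 = 4.953 mol

4.95 mol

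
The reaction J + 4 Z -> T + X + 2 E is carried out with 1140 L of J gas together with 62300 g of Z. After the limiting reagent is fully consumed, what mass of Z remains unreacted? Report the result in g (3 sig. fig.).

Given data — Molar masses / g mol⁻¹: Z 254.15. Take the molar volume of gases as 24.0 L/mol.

n(J) = 1140 / 24.0 = 47.50 mol
n(Z) = 62300 / 254.15 = 245.1 mol
n/ν for J = 47.50/1 = 47.50
n/ν for Z = 245.1/4 = 61.28
Smallest n/ν is J → limiting reagent.
Z consumed = (4/1) × 47.50 = 190.0 mol
Z remaining = 245.1 − 190.0 = 55.10 mol
mass = 55.10 × 254.15 = 14000 g

14000 g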